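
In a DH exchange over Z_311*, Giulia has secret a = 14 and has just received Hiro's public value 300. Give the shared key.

Shared key K = 300^14 mod 311.
300^1 ≡ 300 (mod 311)
300^2 = (300^1)^2 ≡ 300^2 = 90000 ≡ 121 (mod 311)
300^4 = (300^2)^2 ≡ 121^2 = 14641 ≡ 24 (mod 311)
300^8 = (300^4)^2 ≡ 24^2 = 576 ≡ 265 (mod 311)
300^14 = 300^8 · 300^4 · 300^2 ≡ 265 · 24 · 121 ≡ 146 (mod 311).

146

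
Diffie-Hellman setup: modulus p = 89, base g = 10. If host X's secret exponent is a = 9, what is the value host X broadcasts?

5

Public value = 10^9 (mod 89).
10^1 ≡ 10 (mod 89)
10^2 = (10^1)^2 ≡ 10^2 = 100 ≡ 11 (mod 89)
10^4 = (10^2)^2 ≡ 11^2 = 121 ≡ 32 (mod 89)
10^8 = (10^4)^2 ≡ 32^2 = 1024 ≡ 45 (mod 89)
10^9 = 10^8 · 10^1 ≡ 45 · 10 ≡ 5 (mod 89).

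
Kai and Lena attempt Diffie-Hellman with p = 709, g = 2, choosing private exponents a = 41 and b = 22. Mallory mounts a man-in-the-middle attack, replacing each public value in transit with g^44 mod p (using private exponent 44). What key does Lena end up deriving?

Lena receives Mallory's public value M = 2^44 mod 709 instead of the honest one.
2^1 ≡ 2 (mod 709)
2^2 = (2^1)^2 ≡ 2^2 = 4 ≡ 4 (mod 709)
2^4 = (2^2)^2 ≡ 4^2 = 16 ≡ 16 (mod 709)
2^8 = (2^4)^2 ≡ 16^2 = 256 ≡ 256 (mod 709)
2^16 = (2^8)^2 ≡ 256^2 = 65536 ≡ 308 (mod 709)
2^32 = (2^16)^2 ≡ 308^2 = 94864 ≡ 567 (mod 709)
2^44 = 2^32 · 2^8 · 2^4 ≡ 567 · 256 · 16 ≡ 457 (mod 709).
So M = 457. Lena computes K = M^22 mod 709.
457^1 ≡ 457 (mod 709)
457^2 = (457^1)^2 ≡ 457^2 = 208849 ≡ 403 (mod 709)
457^4 = (457^2)^2 ≡ 403^2 = 162409 ≡ 48 (mod 709)
457^8 = (457^4)^2 ≡ 48^2 = 2304 ≡ 177 (mod 709)
457^16 = (457^8)^2 ≡ 177^2 = 31329 ≡ 133 (mod 709)
457^22 = 457^16 · 457^4 · 457^2 ≡ 133 · 48 · 403 ≡ 500 (mod 709).

500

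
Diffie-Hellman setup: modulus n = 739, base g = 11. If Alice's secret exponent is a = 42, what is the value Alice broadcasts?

531

Public value = 11^42 (mod 739).
11^1 ≡ 11 (mod 739)
11^2 = (11^1)^2 ≡ 11^2 = 121 ≡ 121 (mod 739)
11^4 = (11^2)^2 ≡ 121^2 = 14641 ≡ 600 (mod 739)
11^8 = (11^4)^2 ≡ 600^2 = 360000 ≡ 107 (mod 739)
11^16 = (11^8)^2 ≡ 107^2 = 11449 ≡ 364 (mod 739)
11^32 = (11^16)^2 ≡ 364^2 = 132496 ≡ 215 (mod 739)
11^42 = 11^32 · 11^8 · 11^2 ≡ 215 · 107 · 121 ≡ 531 (mod 739).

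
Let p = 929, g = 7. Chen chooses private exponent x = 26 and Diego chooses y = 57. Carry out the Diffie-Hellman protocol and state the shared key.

633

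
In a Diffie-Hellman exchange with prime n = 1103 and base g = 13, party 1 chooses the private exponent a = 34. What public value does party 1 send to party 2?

575

Public value = 13^34 (mod 1103).
13^1 ≡ 13 (mod 1103)
13^2 = (13^1)^2 ≡ 13^2 = 169 ≡ 169 (mod 1103)
13^4 = (13^2)^2 ≡ 169^2 = 28561 ≡ 986 (mod 1103)
13^8 = (13^4)^2 ≡ 986^2 = 972196 ≡ 453 (mod 1103)
13^16 = (13^8)^2 ≡ 453^2 = 205209 ≡ 51 (mod 1103)
13^32 = (13^16)^2 ≡ 51^2 = 2601 ≡ 395 (mod 1103)
13^34 = 13^32 · 13^2 ≡ 395 · 169 ≡ 575 (mod 1103).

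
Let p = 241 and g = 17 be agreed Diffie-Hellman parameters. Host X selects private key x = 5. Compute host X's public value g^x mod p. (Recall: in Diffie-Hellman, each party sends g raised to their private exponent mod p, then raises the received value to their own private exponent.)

Public value = 17^5 mod 241.
17^1 ≡ 17 (mod 241)
17^2 = (17^1)^2 ≡ 17^2 = 289 ≡ 48 (mod 241)
17^4 = (17^2)^2 ≡ 48^2 = 2304 ≡ 135 (mod 241)
17^5 = 17^4 · 17^1 ≡ 135 · 17 ≡ 126 (mod 241).

126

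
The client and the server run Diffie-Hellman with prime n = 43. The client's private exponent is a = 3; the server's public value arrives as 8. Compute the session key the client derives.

39

Shared key K = 8^3 mod 43.
8^1 ≡ 8 (mod 43)
8^2 = (8^1)^2 ≡ 8^2 = 64 ≡ 21 (mod 43)
8^3 = 8^2 · 8^1 ≡ 21 · 8 ≡ 39 (mod 43).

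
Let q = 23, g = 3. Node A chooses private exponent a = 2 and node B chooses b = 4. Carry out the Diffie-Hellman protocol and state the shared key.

6

Node A sends A = g^a mod q = 3^2 mod 23.
3^1 ≡ 3 (mod 23)
3^2 = (3^1)^2 ≡ 3^2 = 9 ≡ 9 (mod 23)
So A = 9. Node B then computes K = A^b mod q = 9^4 mod 23.
9^1 ≡ 9 (mod 23)
9^2 = (9^1)^2 ≡ 9^2 = 81 ≡ 12 (mod 23)
9^4 = (9^2)^2 ≡ 12^2 = 144 ≡ 6 (mod 23)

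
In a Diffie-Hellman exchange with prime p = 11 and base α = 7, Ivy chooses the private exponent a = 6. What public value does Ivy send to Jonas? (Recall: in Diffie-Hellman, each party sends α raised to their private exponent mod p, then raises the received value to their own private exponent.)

Public value = 7^6 mod 11.
7^1 ≡ 7 (mod 11)
7^2 = (7^1)^2 ≡ 7^2 = 49 ≡ 5 (mod 11)
7^4 = (7^2)^2 ≡ 5^2 = 25 ≡ 3 (mod 11)
7^6 = 7^4 · 7^2 ≡ 3 · 5 ≡ 4 (mod 11).

4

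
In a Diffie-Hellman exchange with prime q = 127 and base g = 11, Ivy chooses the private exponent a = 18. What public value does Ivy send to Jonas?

Public value = 11^18 mod 127.
11^1 ≡ 11 (mod 127)
11^2 = (11^1)^2 ≡ 11^2 = 121 ≡ 121 (mod 127)
11^4 = (11^2)^2 ≡ 121^2 = 14641 ≡ 36 (mod 127)
11^8 = (11^4)^2 ≡ 36^2 = 1296 ≡ 26 (mod 127)
11^16 = (11^8)^2 ≡ 26^2 = 676 ≡ 41 (mod 127)
11^18 = 11^16 · 11^2 ≡ 41 · 121 ≡ 8 (mod 127).

8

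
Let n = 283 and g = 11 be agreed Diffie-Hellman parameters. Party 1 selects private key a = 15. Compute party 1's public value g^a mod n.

Public value = 11^15 mod 283.
11^1 ≡ 11 (mod 283)
11^2 = (11^1)^2 ≡ 11^2 = 121 ≡ 121 (mod 283)
11^4 = (11^2)^2 ≡ 121^2 = 14641 ≡ 208 (mod 283)
11^8 = (11^4)^2 ≡ 208^2 = 43264 ≡ 248 (mod 283)
11^15 = 11^8 · 11^4 · 11^2 · 11^1 ≡ 248 · 208 · 121 · 11 ≡ 240 (mod 283).

240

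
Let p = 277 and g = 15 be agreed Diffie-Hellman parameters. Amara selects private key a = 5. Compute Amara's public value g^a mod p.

118

Public value = 15^5 mod 277.
15^1 ≡ 15 (mod 277)
15^2 = (15^1)^2 ≡ 15^2 = 225 ≡ 225 (mod 277)
15^4 = (15^2)^2 ≡ 225^2 = 50625 ≡ 211 (mod 277)
15^5 = 15^4 · 15^1 ≡ 211 · 15 ≡ 118 (mod 277).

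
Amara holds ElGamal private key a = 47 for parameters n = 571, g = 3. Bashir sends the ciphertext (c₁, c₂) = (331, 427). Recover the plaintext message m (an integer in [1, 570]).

Shared mask s = c₁^a mod n = 331^47 mod 571.
331^1 ≡ 331 (mod 571)
331^2 = (331^1)^2 ≡ 331^2 = 109561 ≡ 500 (mod 571)
331^4 = (331^2)^2 ≡ 500^2 = 250000 ≡ 473 (mod 571)
331^8 = (331^4)^2 ≡ 473^2 = 223729 ≡ 468 (mod 571)
331^16 = (331^8)^2 ≡ 468^2 = 219024 ≡ 331 (mod 571)
331^32 = (331^16)^2 ≡ 331^2 = 109561 ≡ 500 (mod 571)
331^47 = 331^32 · 331^8 · 331^4 · 331^2 · 331^1 ≡ 500 · 468 · 473 · 500 · 331 ≡ 500 (mod 571).
So s = 500; s⁻¹ ≡ 193 (mod 571).
m = c₂ · s⁻¹ mod 571 = 427 · 193 mod 571 = 187.

187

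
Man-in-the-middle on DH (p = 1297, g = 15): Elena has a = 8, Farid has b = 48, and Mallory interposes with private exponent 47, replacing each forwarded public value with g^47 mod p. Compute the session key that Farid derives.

1101

Farid receives Mallory's public value M = 15^47 mod 1297 instead of the honest one.
15^1 ≡ 15 (mod 1297)
15^2 = (15^1)^2 ≡ 15^2 = 225 ≡ 225 (mod 1297)
15^4 = (15^2)^2 ≡ 225^2 = 50625 ≡ 42 (mod 1297)
15^8 = (15^4)^2 ≡ 42^2 = 1764 ≡ 467 (mod 1297)
15^16 = (15^8)^2 ≡ 467^2 = 218089 ≡ 193 (mod 1297)
15^32 = (15^16)^2 ≡ 193^2 = 37249 ≡ 933 (mod 1297)
15^47 = 15^32 · 15^8 · 15^4 · 15^2 · 15^1 ≡ 933 · 467 · 42 · 225 · 15 ≡ 591 (mod 1297).
So M = 591. Farid computes K = M^48 mod 1297.
591^1 ≡ 591 (mod 1297)
591^2 = (591^1)^2 ≡ 591^2 = 349281 ≡ 388 (mod 1297)
591^4 = (591^2)^2 ≡ 388^2 = 150544 ≡ 92 (mod 1297)
591^8 = (591^4)^2 ≡ 92^2 = 8464 ≡ 682 (mod 1297)
591^16 = (591^8)^2 ≡ 682^2 = 465124 ≡ 798 (mod 1297)
591^32 = (591^16)^2 ≡ 798^2 = 636804 ≡ 1274 (mod 1297)
591^48 = 591^32 · 591^16 ≡ 1274 · 798 ≡ 1101 (mod 1297).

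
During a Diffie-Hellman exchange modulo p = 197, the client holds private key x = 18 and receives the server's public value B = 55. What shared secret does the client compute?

Shared key K = 55^18 mod 197.
55^1 ≡ 55 (mod 197)
55^2 = (55^1)^2 ≡ 55^2 = 3025 ≡ 70 (mod 197)
55^4 = (55^2)^2 ≡ 70^2 = 4900 ≡ 172 (mod 197)
55^8 = (55^4)^2 ≡ 172^2 = 29584 ≡ 34 (mod 197)
55^16 = (55^8)^2 ≡ 34^2 = 1156 ≡ 171 (mod 197)
55^18 = 55^16 · 55^2 ≡ 171 · 70 ≡ 150 (mod 197).

150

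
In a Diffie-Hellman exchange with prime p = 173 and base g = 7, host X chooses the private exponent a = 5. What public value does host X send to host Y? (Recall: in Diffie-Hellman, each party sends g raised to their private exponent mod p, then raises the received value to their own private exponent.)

26

Public value = 7^5 mod 173.
7^1 ≡ 7 (mod 173)
7^2 = (7^1)^2 ≡ 7^2 = 49 ≡ 49 (mod 173)
7^4 = (7^2)^2 ≡ 49^2 = 2401 ≡ 152 (mod 173)
7^5 = 7^4 · 7^1 ≡ 152 · 7 ≡ 26 (mod 173).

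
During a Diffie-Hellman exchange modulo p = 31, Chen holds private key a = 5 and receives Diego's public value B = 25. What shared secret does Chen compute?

Shared key K = 25^5 mod 31.
25^1 ≡ 25 (mod 31)
25^2 = (25^1)^2 ≡ 25^2 = 625 ≡ 5 (mod 31)
25^4 = (25^2)^2 ≡ 5^2 = 25 ≡ 25 (mod 31)
25^5 = 25^4 · 25^1 ≡ 25 · 25 ≡ 5 (mod 31).

5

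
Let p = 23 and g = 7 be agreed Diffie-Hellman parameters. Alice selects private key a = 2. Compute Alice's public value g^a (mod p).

Public value = 7^2 (mod 23).
7^1 ≡ 7 (mod 23)
7^2 = (7^1)^2 ≡ 7^2 = 49 ≡ 3 (mod 23)

3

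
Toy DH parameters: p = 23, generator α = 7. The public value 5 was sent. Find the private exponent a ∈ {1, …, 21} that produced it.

7

Try successive powers of 7 modulo 23:
7^1 ≡ 7
7^2 ≡ 3
7^3 ≡ 21
7^4 ≡ 9
7^5 ≡ 17
7^6 ≡ 4
7^7 ≡ 5
Found: a = 7.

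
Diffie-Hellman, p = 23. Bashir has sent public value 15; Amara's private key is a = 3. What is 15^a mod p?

17

Shared key K = 15^3 mod 23.
15^1 ≡ 15 (mod 23)
15^2 = (15^1)^2 ≡ 15^2 = 225 ≡ 18 (mod 23)
15^3 = 15^2 · 15^1 ≡ 18 · 15 ≡ 17 (mod 23).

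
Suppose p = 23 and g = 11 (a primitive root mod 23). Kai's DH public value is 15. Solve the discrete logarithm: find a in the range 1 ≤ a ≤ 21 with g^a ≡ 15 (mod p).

19

Try successive powers of 11 modulo 23:
11^1 ≡ 11
11^2 ≡ 6
11^3 ≡ 20
11^4 ≡ 13
11^5 ≡ 5
11^6 ≡ 9
11^7 ≡ 7
11^8 ≡ 8
11^9 ≡ 19
11^10 ≡ 2
11^11 ≡ 22
11^12 ≡ 12
11^13 ≡ 17
11^14 ≡ 3
11^15 ≡ 10
11^16 ≡ 18
11^17 ≡ 14
11^18 ≡ 16
11^19 ≡ 15
Found: a = 19.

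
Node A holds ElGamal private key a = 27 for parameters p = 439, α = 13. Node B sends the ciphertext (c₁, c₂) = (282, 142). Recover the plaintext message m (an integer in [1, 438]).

Shared mask s = c₁^a mod p = 282^27 mod 439.
282^1 ≡ 282 (mod 439)
282^2 = (282^1)^2 ≡ 282^2 = 79524 ≡ 65 (mod 439)
282^4 = (282^2)^2 ≡ 65^2 = 4225 ≡ 274 (mod 439)
282^8 = (282^4)^2 ≡ 274^2 = 75076 ≡ 7 (mod 439)
282^16 = (282^8)^2 ≡ 7^2 = 49 ≡ 49 (mod 439)
282^27 = 282^16 · 282^8 · 282^2 · 282^1 ≡ 49 · 7 · 65 · 282 ≡ 271 (mod 439).
So s = 271; s⁻¹ ≡ 81 (mod 439).
m = c₂ · s⁻¹ mod 439 = 142 · 81 mod 439 = 88.

88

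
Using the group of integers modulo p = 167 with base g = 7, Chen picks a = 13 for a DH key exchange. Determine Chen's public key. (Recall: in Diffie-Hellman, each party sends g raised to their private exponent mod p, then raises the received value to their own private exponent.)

Public value = 7^13 (mod 167).
7^1 ≡ 7 (mod 167)
7^2 = (7^1)^2 ≡ 7^2 = 49 ≡ 49 (mod 167)
7^4 = (7^2)^2 ≡ 49^2 = 2401 ≡ 63 (mod 167)
7^8 = (7^4)^2 ≡ 63^2 = 3969 ≡ 128 (mod 167)
7^13 = 7^8 · 7^4 · 7^1 ≡ 128 · 63 · 7 ≡ 2 (mod 167).

2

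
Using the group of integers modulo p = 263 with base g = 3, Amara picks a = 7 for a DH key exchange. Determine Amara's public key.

Public value = 3^7 (mod 263).
3^1 ≡ 3 (mod 263)
3^2 = (3^1)^2 ≡ 3^2 = 9 ≡ 9 (mod 263)
3^4 = (3^2)^2 ≡ 9^2 = 81 ≡ 81 (mod 263)
3^7 = 3^4 · 3^2 · 3^1 ≡ 81 · 9 · 3 ≡ 83 (mod 263).

83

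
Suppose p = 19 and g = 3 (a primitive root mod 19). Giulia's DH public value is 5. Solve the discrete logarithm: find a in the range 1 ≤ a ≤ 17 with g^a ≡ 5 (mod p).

4

Try successive powers of 3 modulo 19:
3^1 ≡ 3
3^2 ≡ 9
3^3 ≡ 8
3^4 ≡ 5
Found: a = 4.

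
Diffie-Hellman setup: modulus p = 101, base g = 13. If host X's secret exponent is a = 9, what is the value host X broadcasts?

Public value = 13^9 (mod 101).
13^1 ≡ 13 (mod 101)
13^2 = (13^1)^2 ≡ 13^2 = 169 ≡ 68 (mod 101)
13^4 = (13^2)^2 ≡ 68^2 = 4624 ≡ 79 (mod 101)
13^8 = (13^4)^2 ≡ 79^2 = 6241 ≡ 80 (mod 101)
13^9 = 13^8 · 13^1 ≡ 80 · 13 ≡ 30 (mod 101).

30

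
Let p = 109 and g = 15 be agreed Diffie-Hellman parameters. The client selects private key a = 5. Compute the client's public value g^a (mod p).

81

Public value = 15^5 (mod 109).
15^1 ≡ 15 (mod 109)
15^2 = (15^1)^2 ≡ 15^2 = 225 ≡ 7 (mod 109)
15^4 = (15^2)^2 ≡ 7^2 = 49 ≡ 49 (mod 109)
15^5 = 15^4 · 15^1 ≡ 49 · 15 ≡ 81 (mod 109).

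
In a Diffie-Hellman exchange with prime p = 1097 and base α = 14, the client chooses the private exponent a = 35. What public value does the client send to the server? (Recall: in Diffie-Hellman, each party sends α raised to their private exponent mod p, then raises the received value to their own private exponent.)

Public value = 14^35 mod 1097.
14^1 ≡ 14 (mod 1097)
14^2 = (14^1)^2 ≡ 14^2 = 196 ≡ 196 (mod 1097)
14^4 = (14^2)^2 ≡ 196^2 = 38416 ≡ 21 (mod 1097)
14^8 = (14^4)^2 ≡ 21^2 = 441 ≡ 441 (mod 1097)
14^16 = (14^8)^2 ≡ 441^2 = 194481 ≡ 312 (mod 1097)
14^32 = (14^16)^2 ≡ 312^2 = 97344 ≡ 808 (mod 1097)
14^35 = 14^32 · 14^2 · 14^1 ≡ 808 · 196 · 14 ≡ 115 (mod 1097).

115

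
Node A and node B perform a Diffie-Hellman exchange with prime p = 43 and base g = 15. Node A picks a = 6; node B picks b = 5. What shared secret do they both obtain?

Node A sends A = g^a mod p = 15^6 mod 43.
15^1 ≡ 15 (mod 43)
15^2 = (15^1)^2 ≡ 15^2 = 225 ≡ 10 (mod 43)
15^4 = (15^2)^2 ≡ 10^2 = 100 ≡ 14 (mod 43)
15^6 = 15^4 · 15^2 ≡ 14 · 10 ≡ 11 (mod 43).
So A = 11. Node B then computes K = A^b mod p = 11^5 mod 43.
11^1 ≡ 11 (mod 43)
11^2 = (11^1)^2 ≡ 11^2 = 121 ≡ 35 (mod 43)
11^4 = (11^2)^2 ≡ 35^2 = 1225 ≡ 21 (mod 43)
11^5 = 11^4 · 11^1 ≡ 21 · 11 ≡ 16 (mod 43).

16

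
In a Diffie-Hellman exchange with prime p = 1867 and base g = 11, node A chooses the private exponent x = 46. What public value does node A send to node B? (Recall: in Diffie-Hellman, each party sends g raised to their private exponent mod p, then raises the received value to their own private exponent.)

Public value = 11^46 mod 1867.
11^1 ≡ 11 (mod 1867)
11^2 = (11^1)^2 ≡ 11^2 = 121 ≡ 121 (mod 1867)
11^4 = (11^2)^2 ≡ 121^2 = 14641 ≡ 1572 (mod 1867)
11^8 = (11^4)^2 ≡ 1572^2 = 2471184 ≡ 1143 (mod 1867)
11^16 = (11^8)^2 ≡ 1143^2 = 1306449 ≡ 1416 (mod 1867)
11^32 = (11^16)^2 ≡ 1416^2 = 2005056 ≡ 1765 (mod 1867)
11^46 = 11^32 · 11^8 · 11^4 · 11^2 ≡ 1765 · 1143 · 1572 · 121 ≡ 1738 (mod 1867).

1738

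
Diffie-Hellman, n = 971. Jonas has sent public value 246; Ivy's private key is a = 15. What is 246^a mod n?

343

Shared key K = 246^15 mod 971.
246^1 ≡ 246 (mod 971)
246^2 = (246^1)^2 ≡ 246^2 = 60516 ≡ 314 (mod 971)
246^4 = (246^2)^2 ≡ 314^2 = 98596 ≡ 525 (mod 971)
246^8 = (246^4)^2 ≡ 525^2 = 275625 ≡ 832 (mod 971)
246^15 = 246^8 · 246^4 · 246^2 · 246^1 ≡ 832 · 525 · 314 · 246 ≡ 343 (mod 971).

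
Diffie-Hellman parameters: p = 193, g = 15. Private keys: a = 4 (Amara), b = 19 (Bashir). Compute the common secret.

Bashir sends B = g^b mod p = 15^19 mod 193.
15^1 ≡ 15 (mod 193)
15^2 = (15^1)^2 ≡ 15^2 = 225 ≡ 32 (mod 193)
15^4 = (15^2)^2 ≡ 32^2 = 1024 ≡ 59 (mod 193)
15^8 = (15^4)^2 ≡ 59^2 = 3481 ≡ 7 (mod 193)
15^16 = (15^8)^2 ≡ 7^2 = 49 ≡ 49 (mod 193)
15^19 = 15^16 · 15^2 · 15^1 ≡ 49 · 32 · 15 ≡ 167 (mod 193).
So B = 167. Amara then computes K = B^a mod p = 167^4 mod 193.
167^1 ≡ 167 (mod 193)
167^2 = (167^1)^2 ≡ 167^2 = 27889 ≡ 97 (mod 193)
167^4 = (167^2)^2 ≡ 97^2 = 9409 ≡ 145 (mod 193)

145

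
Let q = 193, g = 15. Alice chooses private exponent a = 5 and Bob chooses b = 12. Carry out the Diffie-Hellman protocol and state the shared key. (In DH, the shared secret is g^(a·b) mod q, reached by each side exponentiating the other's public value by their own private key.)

Bob sends B = g^b mod q = 15^12 mod 193.
15^1 ≡ 15 (mod 193)
15^2 = (15^1)^2 ≡ 15^2 = 225 ≡ 32 (mod 193)
15^4 = (15^2)^2 ≡ 32^2 = 1024 ≡ 59 (mod 193)
15^8 = (15^4)^2 ≡ 59^2 = 3481 ≡ 7 (mod 193)
15^12 = 15^8 · 15^4 ≡ 7 · 59 ≡ 27 (mod 193).
So B = 27. Alice then computes K = B^a mod q = 27^5 mod 193.
27^1 ≡ 27 (mod 193)
27^2 = (27^1)^2 ≡ 27^2 = 729 ≡ 150 (mod 193)
27^4 = (27^2)^2 ≡ 150^2 = 22500 ≡ 112 (mod 193)
27^5 = 27^4 · 27^1 ≡ 112 · 27 ≡ 129 (mod 193).

129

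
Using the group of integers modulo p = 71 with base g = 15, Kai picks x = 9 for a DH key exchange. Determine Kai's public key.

Public value = 15^{9} \pmod{71}.
15^1 ≡ 15 (mod 71)
15^2 = (15^1)^2 ≡ 15^2 = 225 ≡ 12 (mod 71)
15^4 = (15^2)^2 ≡ 12^2 = 144 ≡ 2 (mod 71)
15^8 = (15^4)^2 ≡ 2^2 = 4 ≡ 4 (mod 71)
15^9 = 15^8 · 15^1 ≡ 4 · 15 ≡ 60 (mod 71).

60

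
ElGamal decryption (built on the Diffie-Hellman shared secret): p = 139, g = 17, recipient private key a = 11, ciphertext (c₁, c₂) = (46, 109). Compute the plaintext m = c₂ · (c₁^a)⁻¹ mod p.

23

Shared mask s = c₁^a mod p = 46^11 mod 139.
46^1 ≡ 46 (mod 139)
46^2 = (46^1)^2 ≡ 46^2 = 2116 ≡ 31 (mod 139)
46^4 = (46^2)^2 ≡ 31^2 = 961 ≡ 127 (mod 139)
46^8 = (46^4)^2 ≡ 127^2 = 16129 ≡ 5 (mod 139)
46^11 = 46^8 · 46^2 · 46^1 ≡ 5 · 31 · 46 ≡ 41 (mod 139).
So s = 41; s⁻¹ ≡ 78 (mod 139).
m = c₂ · s⁻¹ mod 139 = 109 · 78 mod 139 = 23.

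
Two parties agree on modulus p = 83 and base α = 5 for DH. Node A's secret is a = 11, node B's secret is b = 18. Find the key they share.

Node A sends A = α^a mod p = 5^11 mod 83.
5^1 ≡ 5 (mod 83)
5^2 = (5^1)^2 ≡ 5^2 = 25 ≡ 25 (mod 83)
5^4 = (5^2)^2 ≡ 25^2 = 625 ≡ 44 (mod 83)
5^8 = (5^4)^2 ≡ 44^2 = 1936 ≡ 27 (mod 83)
5^11 = 5^8 · 5^2 · 5^1 ≡ 27 · 25 · 5 ≡ 55 (mod 83).
So A = 55. Node B then computes K = A^b mod p = 55^18 mod 83.
55^1 ≡ 55 (mod 83)
55^2 = (55^1)^2 ≡ 55^2 = 3025 ≡ 37 (mod 83)
55^4 = (55^2)^2 ≡ 37^2 = 1369 ≡ 41 (mod 83)
55^8 = (55^4)^2 ≡ 41^2 = 1681 ≡ 21 (mod 83)
55^16 = (55^8)^2 ≡ 21^2 = 441 ≡ 26 (mod 83)
55^18 = 55^16 · 55^2 ≡ 26 · 37 ≡ 49 (mod 83).

49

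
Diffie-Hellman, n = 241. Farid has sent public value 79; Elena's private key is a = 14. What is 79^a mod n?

6

Shared key K = 79^14 mod 241.
79^1 ≡ 79 (mod 241)
79^2 = (79^1)^2 ≡ 79^2 = 6241 ≡ 216 (mod 241)
79^4 = (79^2)^2 ≡ 216^2 = 46656 ≡ 143 (mod 241)
79^8 = (79^4)^2 ≡ 143^2 = 20449 ≡ 205 (mod 241)
79^14 = 79^8 · 79^4 · 79^2 ≡ 205 · 143 · 216 ≡ 6 (mod 241).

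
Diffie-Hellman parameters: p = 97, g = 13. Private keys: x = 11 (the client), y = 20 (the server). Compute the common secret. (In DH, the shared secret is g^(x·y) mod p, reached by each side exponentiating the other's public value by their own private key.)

73

The client sends A = g^x mod p = 13^11 mod 97.
13^1 ≡ 13 (mod 97)
13^2 = (13^1)^2 ≡ 13^2 = 169 ≡ 72 (mod 97)
13^4 = (13^2)^2 ≡ 72^2 = 5184 ≡ 43 (mod 97)
13^8 = (13^4)^2 ≡ 43^2 = 1849 ≡ 6 (mod 97)
13^11 = 13^8 · 13^2 · 13^1 ≡ 6 · 72 · 13 ≡ 87 (mod 97).
So A = 87. The server then computes K = A^y mod p = 87^20 mod 97.
87^1 ≡ 87 (mod 97)
87^2 = (87^1)^2 ≡ 87^2 = 7569 ≡ 3 (mod 97)
87^4 = (87^2)^2 ≡ 3^2 = 9 ≡ 9 (mod 97)
87^8 = (87^4)^2 ≡ 9^2 = 81 ≡ 81 (mod 97)
87^16 = (87^8)^2 ≡ 81^2 = 6561 ≡ 62 (mod 97)
87^20 = 87^16 · 87^4 ≡ 62 · 9 ≡ 73 (mod 97).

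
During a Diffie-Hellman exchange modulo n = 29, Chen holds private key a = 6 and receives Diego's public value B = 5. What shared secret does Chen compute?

23

Shared key K = 5^6 mod 29.
5^1 ≡ 5 (mod 29)
5^2 = (5^1)^2 ≡ 5^2 = 25 ≡ 25 (mod 29)
5^4 = (5^2)^2 ≡ 25^2 = 625 ≡ 16 (mod 29)
5^6 = 5^4 · 5^2 ≡ 16 · 25 ≡ 23 (mod 29).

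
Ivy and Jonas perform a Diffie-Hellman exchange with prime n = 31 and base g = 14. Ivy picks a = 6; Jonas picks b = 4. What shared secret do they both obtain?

4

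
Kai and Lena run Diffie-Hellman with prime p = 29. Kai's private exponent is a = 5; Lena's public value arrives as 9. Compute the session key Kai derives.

Shared key K = 9^5 mod 29.
9^1 ≡ 9 (mod 29)
9^2 = (9^1)^2 ≡ 9^2 = 81 ≡ 23 (mod 29)
9^4 = (9^2)^2 ≡ 23^2 = 529 ≡ 7 (mod 29)
9^5 = 9^4 · 9^1 ≡ 7 · 9 ≡ 5 (mod 29).

5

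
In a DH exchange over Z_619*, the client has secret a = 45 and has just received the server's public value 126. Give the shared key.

507

Shared key K = 126^45 mod 619.
126^1 ≡ 126 (mod 619)
126^2 = (126^1)^2 ≡ 126^2 = 15876 ≡ 401 (mod 619)
126^4 = (126^2)^2 ≡ 401^2 = 160801 ≡ 480 (mod 619)
126^8 = (126^4)^2 ≡ 480^2 = 230400 ≡ 132 (mod 619)
126^16 = (126^8)^2 ≡ 132^2 = 17424 ≡ 92 (mod 619)
126^32 = (126^16)^2 ≡ 92^2 = 8464 ≡ 417 (mod 619)
126^45 = 126^32 · 126^8 · 126^4 · 126^1 ≡ 417 · 132 · 480 · 126 ≡ 507 (mod 619).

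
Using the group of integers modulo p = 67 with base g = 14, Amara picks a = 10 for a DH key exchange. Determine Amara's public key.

Public value = 14^10 mod 67.
14^1 ≡ 14 (mod 67)
14^2 = (14^1)^2 ≡ 14^2 = 196 ≡ 62 (mod 67)
14^4 = (14^2)^2 ≡ 62^2 = 3844 ≡ 25 (mod 67)
14^8 = (14^4)^2 ≡ 25^2 = 625 ≡ 22 (mod 67)
14^10 = 14^8 · 14^2 ≡ 22 · 62 ≡ 24 (mod 67).

24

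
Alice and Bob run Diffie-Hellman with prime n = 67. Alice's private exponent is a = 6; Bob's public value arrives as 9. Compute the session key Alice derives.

Shared key K = 9^6 mod 67.
9^1 ≡ 9 (mod 67)
9^2 = (9^1)^2 ≡ 9^2 = 81 ≡ 14 (mod 67)
9^4 = (9^2)^2 ≡ 14^2 = 196 ≡ 62 (mod 67)
9^6 = 9^4 · 9^2 ≡ 62 · 14 ≡ 64 (mod 67).

64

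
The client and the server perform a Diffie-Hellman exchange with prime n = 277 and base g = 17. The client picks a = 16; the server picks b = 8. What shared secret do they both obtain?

248

The server sends B = g^b mod n = 17^8 mod 277.
17^1 ≡ 17 (mod 277)
17^2 = (17^1)^2 ≡ 17^2 = 289 ≡ 12 (mod 277)
17^4 = (17^2)^2 ≡ 12^2 = 144 ≡ 144 (mod 277)
17^8 = (17^4)^2 ≡ 144^2 = 20736 ≡ 238 (mod 277)
So B = 238. The client then computes K = B^a mod n = 238^16 mod 277.
238^1 ≡ 238 (mod 277)
238^2 = (238^1)^2 ≡ 238^2 = 56644 ≡ 136 (mod 277)
238^4 = (238^2)^2 ≡ 136^2 = 18496 ≡ 214 (mod 277)
238^8 = (238^4)^2 ≡ 214^2 = 45796 ≡ 91 (mod 277)
238^16 = (238^8)^2 ≡ 91^2 = 8281 ≡ 248 (mod 277)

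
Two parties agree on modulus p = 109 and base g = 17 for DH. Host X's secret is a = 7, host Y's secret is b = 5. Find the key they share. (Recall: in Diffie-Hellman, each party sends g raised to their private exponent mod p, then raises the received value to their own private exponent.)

Host Y sends B = g^b mod p = 17^5 mod 109.
17^1 ≡ 17 (mod 109)
17^2 = (17^1)^2 ≡ 17^2 = 289 ≡ 71 (mod 109)
17^4 = (17^2)^2 ≡ 71^2 = 5041 ≡ 27 (mod 109)
17^5 = 17^4 · 17^1 ≡ 27 · 17 ≡ 23 (mod 109).
So B = 23. Host X then computes K = B^a mod p = 23^7 mod 109.
23^1 ≡ 23 (mod 109)
23^2 = (23^1)^2 ≡ 23^2 = 529 ≡ 93 (mod 109)
23^4 = (23^2)^2 ≡ 93^2 = 8649 ≡ 38 (mod 109)
23^7 = 23^4 · 23^2 · 23^1 ≡ 38 · 93 · 23 ≡ 77 (mod 109).

77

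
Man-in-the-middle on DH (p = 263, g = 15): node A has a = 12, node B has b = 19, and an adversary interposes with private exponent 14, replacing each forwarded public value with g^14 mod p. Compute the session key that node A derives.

Node A receives an adversary's public value M = 15^14 mod 263 instead of the honest one.
15^1 ≡ 15 (mod 263)
15^2 = (15^1)^2 ≡ 15^2 = 225 ≡ 225 (mod 263)
15^4 = (15^2)^2 ≡ 225^2 = 50625 ≡ 129 (mod 263)
15^8 = (15^4)^2 ≡ 129^2 = 16641 ≡ 72 (mod 263)
15^14 = 15^8 · 15^4 · 15^2 ≡ 72 · 129 · 225 ≡ 2 (mod 263).
So M = 2. Node A computes K = M^12 mod 263.
2^1 ≡ 2 (mod 263)
2^2 = (2^1)^2 ≡ 2^2 = 4 ≡ 4 (mod 263)
2^4 = (2^2)^2 ≡ 4^2 = 16 ≡ 16 (mod 263)
2^8 = (2^4)^2 ≡ 16^2 = 256 ≡ 256 (mod 263)
2^12 = 2^8 · 2^4 ≡ 256 · 16 ≡ 151 (mod 263).

151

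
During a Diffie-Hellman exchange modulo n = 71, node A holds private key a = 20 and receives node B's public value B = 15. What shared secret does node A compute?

Shared key K = 15^20 mod 71.
15^1 ≡ 15 (mod 71)
15^2 = (15^1)^2 ≡ 15^2 = 225 ≡ 12 (mod 71)
15^4 = (15^2)^2 ≡ 12^2 = 144 ≡ 2 (mod 71)
15^8 = (15^4)^2 ≡ 2^2 = 4 ≡ 4 (mod 71)
15^16 = (15^8)^2 ≡ 4^2 = 16 ≡ 16 (mod 71)
15^20 = 15^16 · 15^4 ≡ 16 · 2 ≡ 32 (mod 71).

32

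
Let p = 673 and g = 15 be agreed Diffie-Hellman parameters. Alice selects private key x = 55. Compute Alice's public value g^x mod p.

41

Public value = 15^55 mod 673.
15^1 ≡ 15 (mod 673)
15^2 = (15^1)^2 ≡ 15^2 = 225 ≡ 225 (mod 673)
15^4 = (15^2)^2 ≡ 225^2 = 50625 ≡ 150 (mod 673)
15^8 = (15^4)^2 ≡ 150^2 = 22500 ≡ 291 (mod 673)
15^16 = (15^8)^2 ≡ 291^2 = 84681 ≡ 556 (mod 673)
15^32 = (15^16)^2 ≡ 556^2 = 309136 ≡ 229 (mod 673)
15^55 = 15^32 · 15^16 · 15^4 · 15^2 · 15^1 ≡ 229 · 556 · 150 · 225 · 15 ≡ 41 (mod 673).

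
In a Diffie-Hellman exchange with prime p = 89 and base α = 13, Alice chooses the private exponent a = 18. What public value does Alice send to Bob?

71

Public value = 13^18 mod 89.
13^1 ≡ 13 (mod 89)
13^2 = (13^1)^2 ≡ 13^2 = 169 ≡ 80 (mod 89)
13^4 = (13^2)^2 ≡ 80^2 = 6400 ≡ 81 (mod 89)
13^8 = (13^4)^2 ≡ 81^2 = 6561 ≡ 64 (mod 89)
13^16 = (13^8)^2 ≡ 64^2 = 4096 ≡ 2 (mod 89)
13^18 = 13^16 · 13^2 ≡ 2 · 80 ≡ 71 (mod 89).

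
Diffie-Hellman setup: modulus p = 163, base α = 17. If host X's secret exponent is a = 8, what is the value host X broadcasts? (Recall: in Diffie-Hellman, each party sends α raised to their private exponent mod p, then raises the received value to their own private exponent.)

150

Public value = 17^8 mod 163.
17^1 ≡ 17 (mod 163)
17^2 = (17^1)^2 ≡ 17^2 = 289 ≡ 126 (mod 163)
17^4 = (17^2)^2 ≡ 126^2 = 15876 ≡ 65 (mod 163)
17^8 = (17^4)^2 ≡ 65^2 = 4225 ≡ 150 (mod 163)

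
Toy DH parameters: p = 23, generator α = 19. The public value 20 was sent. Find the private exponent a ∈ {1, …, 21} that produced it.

Try successive powers of 19 modulo 23:
19^1 ≡ 19
19^2 ≡ 16
19^3 ≡ 5
19^4 ≡ 3
19^5 ≡ 11
19^6 ≡ 2
19^7 ≡ 15
19^8 ≡ 9
19^9 ≡ 10
19^10 ≡ 6
19^11 ≡ 22
19^12 ≡ 4
19^13 ≡ 7
19^14 ≡ 18
19^15 ≡ 20
Found: a = 15.

15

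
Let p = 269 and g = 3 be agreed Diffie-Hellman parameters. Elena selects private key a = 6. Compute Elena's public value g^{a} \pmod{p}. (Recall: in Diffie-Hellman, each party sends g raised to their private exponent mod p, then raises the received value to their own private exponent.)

191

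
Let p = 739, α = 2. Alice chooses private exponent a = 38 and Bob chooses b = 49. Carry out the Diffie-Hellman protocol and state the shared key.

Bob sends B = α^b mod p = 2^49 mod 739.
2^1 ≡ 2 (mod 739)
2^2 = (2^1)^2 ≡ 2^2 = 4 ≡ 4 (mod 739)
2^4 = (2^2)^2 ≡ 4^2 = 16 ≡ 16 (mod 739)
2^8 = (2^4)^2 ≡ 16^2 = 256 ≡ 256 (mod 739)
2^16 = (2^8)^2 ≡ 256^2 = 65536 ≡ 504 (mod 739)
2^32 = (2^16)^2 ≡ 504^2 = 254016 ≡ 539 (mod 739)
2^49 = 2^32 · 2^16 · 2^1 ≡ 539 · 504 · 2 ≡ 147 (mod 739).
So B = 147. Alice then computes K = B^a mod p = 147^38 mod 739.
147^1 ≡ 147 (mod 739)
147^2 = (147^1)^2 ≡ 147^2 = 21609 ≡ 178 (mod 739)
147^4 = (147^2)^2 ≡ 178^2 = 31684 ≡ 646 (mod 739)
147^8 = (147^4)^2 ≡ 646^2 = 417316 ≡ 520 (mod 739)
147^16 = (147^8)^2 ≡ 520^2 = 270400 ≡ 665 (mod 739)
147^32 = (147^16)^2 ≡ 665^2 = 442225 ≡ 303 (mod 739)
147^38 = 147^32 · 147^4 · 147^2 ≡ 303 · 646 · 178 ≡ 470 (mod 739).

470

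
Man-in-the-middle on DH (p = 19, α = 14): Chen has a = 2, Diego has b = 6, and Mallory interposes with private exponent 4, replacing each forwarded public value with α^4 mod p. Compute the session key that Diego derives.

Diego receives Mallory's public value M = 14^4 mod 19 instead of the honest one.
14^1 ≡ 14 (mod 19)
14^2 = (14^1)^2 ≡ 14^2 = 196 ≡ 6 (mod 19)
14^4 = (14^2)^2 ≡ 6^2 = 36 ≡ 17 (mod 19)
So M = 17. Diego computes K = M^6 mod 19.
17^1 ≡ 17 (mod 19)
17^2 = (17^1)^2 ≡ 17^2 = 289 ≡ 4 (mod 19)
17^4 = (17^2)^2 ≡ 4^2 = 16 ≡ 16 (mod 19)
17^6 = 17^4 · 17^2 ≡ 16 · 4 ≡ 7 (mod 19).

7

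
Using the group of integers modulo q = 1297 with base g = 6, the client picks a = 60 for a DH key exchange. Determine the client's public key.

1296

Public value = 6^60 (mod 1297).
6^1 ≡ 6 (mod 1297)
6^2 = (6^1)^2 ≡ 6^2 = 36 ≡ 36 (mod 1297)
6^4 = (6^2)^2 ≡ 36^2 = 1296 ≡ 1296 (mod 1297)
6^8 = (6^4)^2 ≡ 1296^2 = 1679616 ≡ 1 (mod 1297)
6^16 = (6^8)^2 ≡ 1^2 = 1 ≡ 1 (mod 1297)
6^32 = (6^16)^2 ≡ 1^2 = 1 ≡ 1 (mod 1297)
6^60 = 6^32 · 6^16 · 6^8 · 6^4 ≡ 1 · 1 · 1 · 1296 ≡ 1296 (mod 1297).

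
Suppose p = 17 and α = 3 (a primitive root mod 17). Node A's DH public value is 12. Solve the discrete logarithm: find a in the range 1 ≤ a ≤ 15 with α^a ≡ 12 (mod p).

13

Try successive powers of 3 modulo 17:
3^1 ≡ 3
3^2 ≡ 9
3^3 ≡ 10
3^4 ≡ 13
3^5 ≡ 5
3^6 ≡ 15
3^7 ≡ 11
3^8 ≡ 16
3^9 ≡ 14
3^10 ≡ 8
3^11 ≡ 7
3^12 ≡ 4
3^13 ≡ 12
Found: a = 13.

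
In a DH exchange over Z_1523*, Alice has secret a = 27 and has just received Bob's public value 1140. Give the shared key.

Shared key K = 1140^27 mod 1523.
1140^1 ≡ 1140 (mod 1523)
1140^2 = (1140^1)^2 ≡ 1140^2 = 1299600 ≡ 481 (mod 1523)
1140^4 = (1140^2)^2 ≡ 481^2 = 231361 ≡ 1388 (mod 1523)
1140^8 = (1140^4)^2 ≡ 1388^2 = 1926544 ≡ 1472 (mod 1523)
1140^16 = (1140^8)^2 ≡ 1472^2 = 2166784 ≡ 1078 (mod 1523)
1140^27 = 1140^16 · 1140^8 · 1140^2 · 1140^1 ≡ 1078 · 1472 · 481 · 1140 ≡ 138 (mod 1523).

138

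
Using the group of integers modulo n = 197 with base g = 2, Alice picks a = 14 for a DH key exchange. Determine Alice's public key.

33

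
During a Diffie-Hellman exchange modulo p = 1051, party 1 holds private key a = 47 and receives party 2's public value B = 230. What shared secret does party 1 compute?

278

Shared key K = 230^47 mod 1051.
230^1 ≡ 230 (mod 1051)
230^2 = (230^1)^2 ≡ 230^2 = 52900 ≡ 350 (mod 1051)
230^4 = (230^2)^2 ≡ 350^2 = 122500 ≡ 584 (mod 1051)
230^8 = (230^4)^2 ≡ 584^2 = 341056 ≡ 532 (mod 1051)
230^16 = (230^8)^2 ≡ 532^2 = 283024 ≡ 305 (mod 1051)
230^32 = (230^16)^2 ≡ 305^2 = 93025 ≡ 537 (mod 1051)
230^47 = 230^32 · 230^8 · 230^4 · 230^2 · 230^1 ≡ 537 · 532 · 584 · 350 · 230 ≡ 278 (mod 1051).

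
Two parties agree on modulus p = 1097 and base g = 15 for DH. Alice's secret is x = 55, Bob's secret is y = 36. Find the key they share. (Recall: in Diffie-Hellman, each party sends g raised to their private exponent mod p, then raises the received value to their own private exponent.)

556

Alice sends A = g^x mod p = 15^55 mod 1097.
15^1 ≡ 15 (mod 1097)
15^2 = (15^1)^2 ≡ 15^2 = 225 ≡ 225 (mod 1097)
15^4 = (15^2)^2 ≡ 225^2 = 50625 ≡ 163 (mod 1097)
15^8 = (15^4)^2 ≡ 163^2 = 26569 ≡ 241 (mod 1097)
15^16 = (15^8)^2 ≡ 241^2 = 58081 ≡ 1037 (mod 1097)
15^32 = (15^16)^2 ≡ 1037^2 = 1075369 ≡ 309 (mod 1097)
15^55 = 15^32 · 15^16 · 15^4 · 15^2 · 15^1 ≡ 309 · 1037 · 163 · 225 · 15 ≡ 508 (mod 1097).
So A = 508. Bob then computes K = A^y mod p = 508^36 mod 1097.
508^1 ≡ 508 (mod 1097)
508^2 = (508^1)^2 ≡ 508^2 = 258064 ≡ 269 (mod 1097)
508^4 = (508^2)^2 ≡ 269^2 = 72361 ≡ 1056 (mod 1097)
508^8 = (508^4)^2 ≡ 1056^2 = 1115136 ≡ 584 (mod 1097)
508^16 = (508^8)^2 ≡ 584^2 = 341056 ≡ 986 (mod 1097)
508^32 = (508^16)^2 ≡ 986^2 = 972196 ≡ 254 (mod 1097)
508^36 = 508^32 · 508^4 ≡ 254 · 1056 ≡ 556 (mod 1097).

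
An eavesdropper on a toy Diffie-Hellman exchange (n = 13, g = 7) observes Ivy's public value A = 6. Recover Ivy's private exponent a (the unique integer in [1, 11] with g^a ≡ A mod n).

Try successive powers of 7 modulo 13:
7^1 ≡ 7
7^2 ≡ 10
7^3 ≡ 5
7^4 ≡ 9
7^5 ≡ 11
7^6 ≡ 12
7^7 ≡ 6
Found: a = 7.

7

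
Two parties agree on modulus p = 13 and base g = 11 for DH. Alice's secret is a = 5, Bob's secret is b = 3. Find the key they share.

Alice sends A = g^a mod p = 11^5 mod 13.
11^1 ≡ 11 (mod 13)
11^2 = (11^1)^2 ≡ 11^2 = 121 ≡ 4 (mod 13)
11^4 = (11^2)^2 ≡ 4^2 = 16 ≡ 3 (mod 13)
11^5 = 11^4 · 11^1 ≡ 3 · 11 ≡ 7 (mod 13).
So A = 7. Bob then computes K = A^b mod p = 7^3 mod 13.
7^1 ≡ 7 (mod 13)
7^2 = (7^1)^2 ≡ 7^2 = 49 ≡ 10 (mod 13)
7^3 = 7^2 · 7^1 ≡ 10 · 7 ≡ 5 (mod 13).

5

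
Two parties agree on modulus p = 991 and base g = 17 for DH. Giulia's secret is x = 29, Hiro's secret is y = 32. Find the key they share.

Hiro sends B = g^y mod p = 17^32 mod 991.
17^1 ≡ 17 (mod 991)
17^2 = (17^1)^2 ≡ 17^2 = 289 ≡ 289 (mod 991)
17^4 = (17^2)^2 ≡ 289^2 = 83521 ≡ 277 (mod 991)
17^8 = (17^4)^2 ≡ 277^2 = 76729 ≡ 422 (mod 991)
17^16 = (17^8)^2 ≡ 422^2 = 178084 ≡ 695 (mod 991)
17^32 = (17^16)^2 ≡ 695^2 = 483025 ≡ 408 (mod 991)
So B = 408. Giulia then computes K = B^x mod p = 408^29 mod 991.
408^1 ≡ 408 (mod 991)
408^2 = (408^1)^2 ≡ 408^2 = 166464 ≡ 967 (mod 991)
408^4 = (408^2)^2 ≡ 967^2 = 935089 ≡ 576 (mod 991)
408^8 = (408^4)^2 ≡ 576^2 = 331776 ≡ 782 (mod 991)
408^16 = (408^8)^2 ≡ 782^2 = 611524 ≡ 77 (mod 991)
408^29 = 408^16 · 408^8 · 408^4 · 408^1 ≡ 77 · 782 · 576 · 408 ≡ 277 (mod 991).

277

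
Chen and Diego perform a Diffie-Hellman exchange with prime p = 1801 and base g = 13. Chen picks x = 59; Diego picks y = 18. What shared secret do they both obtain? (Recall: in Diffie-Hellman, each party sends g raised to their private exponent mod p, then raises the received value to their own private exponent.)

206

Chen sends A = g^x mod p = 13^59 mod 1801.
13^1 ≡ 13 (mod 1801)
13^2 = (13^1)^2 ≡ 13^2 = 169 ≡ 169 (mod 1801)
13^4 = (13^2)^2 ≡ 169^2 = 28561 ≡ 1546 (mod 1801)
13^8 = (13^4)^2 ≡ 1546^2 = 2390116 ≡ 189 (mod 1801)
13^16 = (13^8)^2 ≡ 189^2 = 35721 ≡ 1502 (mod 1801)
13^32 = (13^16)^2 ≡ 1502^2 = 2256004 ≡ 1152 (mod 1801)
13^59 = 13^32 · 13^16 · 13^8 · 13^2 · 13^1 ≡ 1152 · 1502 · 189 · 169 · 13 ≡ 884 (mod 1801).
So A = 884. Diego then computes K = A^y mod p = 884^18 mod 1801.
884^1 ≡ 884 (mod 1801)
884^2 = (884^1)^2 ≡ 884^2 = 781456 ≡ 1623 (mod 1801)
884^4 = (884^2)^2 ≡ 1623^2 = 2634129 ≡ 1067 (mod 1801)
884^8 = (884^4)^2 ≡ 1067^2 = 1138489 ≡ 257 (mod 1801)
884^16 = (884^8)^2 ≡ 257^2 = 66049 ≡ 1213 (mod 1801)
884^18 = 884^16 · 884^2 ≡ 1213 · 1623 ≡ 206 (mod 1801).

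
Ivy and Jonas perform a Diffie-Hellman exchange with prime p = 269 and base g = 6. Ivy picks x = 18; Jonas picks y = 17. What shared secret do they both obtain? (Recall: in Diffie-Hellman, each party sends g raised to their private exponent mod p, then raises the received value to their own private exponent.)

180

Ivy sends A = g^x mod p = 6^18 mod 269.
6^1 ≡ 6 (mod 269)
6^2 = (6^1)^2 ≡ 6^2 = 36 ≡ 36 (mod 269)
6^4 = (6^2)^2 ≡ 36^2 = 1296 ≡ 220 (mod 269)
6^8 = (6^4)^2 ≡ 220^2 = 48400 ≡ 249 (mod 269)
6^16 = (6^8)^2 ≡ 249^2 = 62001 ≡ 131 (mod 269)
6^18 = 6^16 · 6^2 ≡ 131 · 36 ≡ 143 (mod 269).
So A = 143. Jonas then computes K = A^y mod p = 143^17 mod 269.
143^1 ≡ 143 (mod 269)
143^2 = (143^1)^2 ≡ 143^2 = 20449 ≡ 5 (mod 269)
143^4 = (143^2)^2 ≡ 5^2 = 25 ≡ 25 (mod 269)
143^8 = (143^4)^2 ≡ 25^2 = 625 ≡ 87 (mod 269)
143^16 = (143^8)^2 ≡ 87^2 = 7569 ≡ 37 (mod 269)
143^17 = 143^16 · 143^1 ≡ 37 · 143 ≡ 180 (mod 269).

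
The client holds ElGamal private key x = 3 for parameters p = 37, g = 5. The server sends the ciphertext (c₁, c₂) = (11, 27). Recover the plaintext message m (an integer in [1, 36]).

10

Shared mask s = c₁^x mod p = 11^3 mod 37.
11^1 ≡ 11 (mod 37)
11^2 = (11^1)^2 ≡ 11^2 = 121 ≡ 10 (mod 37)
11^3 = 11^2 · 11^1 ≡ 10 · 11 ≡ 36 (mod 37).
So s = 36; s⁻¹ ≡ 36 (mod 37).
m = c₂ · s⁻¹ mod 37 = 27 · 36 mod 37 = 10.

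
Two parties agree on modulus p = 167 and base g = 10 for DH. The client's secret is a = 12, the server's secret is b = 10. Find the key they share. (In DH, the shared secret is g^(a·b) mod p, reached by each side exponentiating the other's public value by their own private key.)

122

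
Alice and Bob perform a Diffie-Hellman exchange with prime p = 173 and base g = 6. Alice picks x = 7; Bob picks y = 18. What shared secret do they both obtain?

Alice sends A = g^x mod p = 6^7 mod 173.
6^1 ≡ 6 (mod 173)
6^2 = (6^1)^2 ≡ 6^2 = 36 ≡ 36 (mod 173)
6^4 = (6^2)^2 ≡ 36^2 = 1296 ≡ 85 (mod 173)
6^7 = 6^4 · 6^2 · 6^1 ≡ 85 · 36 · 6 ≡ 22 (mod 173).
So A = 22. Bob then computes K = A^y mod p = 22^18 mod 173.
22^1 ≡ 22 (mod 173)
22^2 = (22^1)^2 ≡ 22^2 = 484 ≡ 138 (mod 173)
22^4 = (22^2)^2 ≡ 138^2 = 19044 ≡ 14 (mod 173)
22^8 = (22^4)^2 ≡ 14^2 = 196 ≡ 23 (mod 173)
22^16 = (22^8)^2 ≡ 23^2 = 529 ≡ 10 (mod 173)
22^18 = 22^16 · 22^2 ≡ 10 · 138 ≡ 169 (mod 173).

169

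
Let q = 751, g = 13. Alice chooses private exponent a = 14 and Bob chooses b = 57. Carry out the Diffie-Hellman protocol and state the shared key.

594

Bob sends B = g^b mod q = 13^57 mod 751.
13^1 ≡ 13 (mod 751)
13^2 = (13^1)^2 ≡ 13^2 = 169 ≡ 169 (mod 751)
13^4 = (13^2)^2 ≡ 169^2 = 28561 ≡ 23 (mod 751)
13^8 = (13^4)^2 ≡ 23^2 = 529 ≡ 529 (mod 751)
13^16 = (13^8)^2 ≡ 529^2 = 279841 ≡ 469 (mod 751)
13^32 = (13^16)^2 ≡ 469^2 = 219961 ≡ 669 (mod 751)
13^57 = 13^32 · 13^16 · 13^8 · 13^1 ≡ 669 · 469 · 529 · 13 ≡ 249 (mod 751).
So B = 249. Alice then computes K = B^a mod q = 249^14 mod 751.
249^1 ≡ 249 (mod 751)
249^2 = (249^1)^2 ≡ 249^2 = 62001 ≡ 419 (mod 751)
249^4 = (249^2)^2 ≡ 419^2 = 175561 ≡ 578 (mod 751)
249^8 = (249^4)^2 ≡ 578^2 = 334084 ≡ 640 (mod 751)
249^14 = 249^8 · 249^4 · 249^2 ≡ 640 · 578 · 419 ≡ 594 (mod 751).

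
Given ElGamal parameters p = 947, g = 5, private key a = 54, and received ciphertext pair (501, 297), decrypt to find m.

Shared mask s = c₁^a mod p = 501^54 mod 947.
501^1 ≡ 501 (mod 947)
501^2 = (501^1)^2 ≡ 501^2 = 251001 ≡ 46 (mod 947)
501^4 = (501^2)^2 ≡ 46^2 = 2116 ≡ 222 (mod 947)
501^8 = (501^4)^2 ≡ 222^2 = 49284 ≡ 40 (mod 947)
501^16 = (501^8)^2 ≡ 40^2 = 1600 ≡ 653 (mod 947)
501^32 = (501^16)^2 ≡ 653^2 = 426409 ≡ 259 (mod 947)
501^54 = 501^32 · 501^16 · 501^4 · 501^2 ≡ 259 · 653 · 222 · 46 ≡ 529 (mod 947).
So s = 529; s⁻¹ ≡ 401 (mod 947).
m = c₂ · s⁻¹ mod 947 = 297 · 401 mod 947 = 722.

722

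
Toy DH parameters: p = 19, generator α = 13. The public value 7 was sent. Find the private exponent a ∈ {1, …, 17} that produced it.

12

Try successive powers of 13 modulo 19:
13^1 ≡ 13
13^2 ≡ 17
13^3 ≡ 12
13^4 ≡ 4
13^5 ≡ 14
13^6 ≡ 11
13^7 ≡ 10
13^8 ≡ 16
13^9 ≡ 18
13^10 ≡ 6
13^11 ≡ 2
13^12 ≡ 7
Found: a = 12.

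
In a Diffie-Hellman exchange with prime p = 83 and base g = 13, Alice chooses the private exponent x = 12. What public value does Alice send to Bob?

65

Public value = 13^{12} \pmod{83}.
13^1 ≡ 13 (mod 83)
13^2 = (13^1)^2 ≡ 13^2 = 169 ≡ 3 (mod 83)
13^4 = (13^2)^2 ≡ 3^2 = 9 ≡ 9 (mod 83)
13^8 = (13^4)^2 ≡ 9^2 = 81 ≡ 81 (mod 83)
13^12 = 13^8 · 13^4 ≡ 81 · 9 ≡ 65 (mod 83).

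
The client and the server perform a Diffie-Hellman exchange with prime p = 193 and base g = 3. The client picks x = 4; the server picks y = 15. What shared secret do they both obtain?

112

The client sends A = g^x mod p = 3^4 mod 193.
3^1 ≡ 3 (mod 193)
3^2 = (3^1)^2 ≡ 3^2 = 9 ≡ 9 (mod 193)
3^4 = (3^2)^2 ≡ 9^2 = 81 ≡ 81 (mod 193)
So A = 81. The server then computes K = A^y mod p = 81^15 mod 193.
81^1 ≡ 81 (mod 193)
81^2 = (81^1)^2 ≡ 81^2 = 6561 ≡ 192 (mod 193)
81^4 = (81^2)^2 ≡ 192^2 = 36864 ≡ 1 (mod 193)
81^8 = (81^4)^2 ≡ 1^2 = 1 ≡ 1 (mod 193)
81^15 = 81^8 · 81^4 · 81^2 · 81^1 ≡ 1 · 1 · 192 · 81 ≡ 112 (mod 193).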